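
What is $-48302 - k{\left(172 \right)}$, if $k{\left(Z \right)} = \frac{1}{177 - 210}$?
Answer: $- \frac{1593965}{33} \approx -48302.0$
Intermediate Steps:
$k{\left(Z \right)} = - \frac{1}{33}$ ($k{\left(Z \right)} = \frac{1}{-33} = - \frac{1}{33}$)
$-48302 - k{\left(172 \right)} = -48302 - - \frac{1}{33} = -48302 + \frac{1}{33} = - \frac{1593965}{33}$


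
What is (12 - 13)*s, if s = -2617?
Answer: 2617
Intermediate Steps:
(12 - 13)*s = (12 - 13)*(-2617) = -1*(-2617) = 2617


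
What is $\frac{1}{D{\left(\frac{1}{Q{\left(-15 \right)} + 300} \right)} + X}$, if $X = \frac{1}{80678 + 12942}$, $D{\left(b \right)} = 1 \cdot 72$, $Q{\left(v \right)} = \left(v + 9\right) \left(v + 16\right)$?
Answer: $\frac{93620}{6740641} \approx 0.013889$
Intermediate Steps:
$Q{\left(v \right)} = \left(9 + v\right) \left(16 + v\right)$
$D{\left(b \right)} = 72$
$X = \frac{1}{93620} \approx 1.0681 \cdot 10^{-5}$
$\frac{1}{D{\left(\frac{1}{Q{\left(-15 \right)} + 300} \right)} + X} = \frac{1}{72 + \frac{1}{93620}} = \frac{1}{\frac{6740641}{93620}} = \frac{93620}{6740641}$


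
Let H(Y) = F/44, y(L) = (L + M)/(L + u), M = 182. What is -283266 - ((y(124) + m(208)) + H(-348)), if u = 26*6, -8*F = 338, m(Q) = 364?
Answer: -1747161617/6160 ≈ -2.8363e+5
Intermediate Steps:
F = -169/4 (F = -⅛*338 = -169/4 ≈ -42.250)
u = 156
y(L) = (182 + L)/(156 + L) (y(L) = (L + 182)/(L + 156) = (182 + L)/(156 + L))
H(Y) = -169/176 (H(Y) = -169/4/44 = -169/4*1/44 = -169/176)
-283266 - ((y(124) + m(208)) + H(-348)) = -283266 - (((182 + 124)/(156 + 124) + 364) - 169/176) = -283266 - ((306/280 + 364) - 169/176) = -283266 - (((1/280)*306 + 364) - 169/176) = -283266 - ((153/140 + 364) - 169/176) = -283266 - (51113/140 - 169/176) = -283266 - 1*2243057/6160 = -283266 - 2243057/6160 = -1747161617/6160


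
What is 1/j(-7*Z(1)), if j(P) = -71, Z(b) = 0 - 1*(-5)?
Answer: -1/71 ≈ -0.014085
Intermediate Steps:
Z(b) = 5 (Z(b) = 0 + 5 = 5)
1/j(-7*Z(1)) = 1/(-71) = -1/71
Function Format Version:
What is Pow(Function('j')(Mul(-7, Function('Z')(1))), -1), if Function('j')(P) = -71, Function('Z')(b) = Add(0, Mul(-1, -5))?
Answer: Rational(-1, 71) ≈ -0.014085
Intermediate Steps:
Function('Z')(b) = 5 (Function('Z')(b) = Add(0, 5) = 5)
Pow(Function('j')(Mul(-7, Function('Z')(1))), -1) = Pow(-71, -1) = Rational(-1, 71)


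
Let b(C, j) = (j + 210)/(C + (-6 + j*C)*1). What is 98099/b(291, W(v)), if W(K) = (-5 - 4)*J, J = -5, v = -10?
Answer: 87504308/17 ≈ 5.1473e+6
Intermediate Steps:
W(K) = 45 (W(K) = (-5 - 4)*(-5) = -9*(-5) = 45)
b(C, j) = (210 + j)/(-6 + C + C*j) (b(C, j) = (210 + j)/(C + (-6 + C*j)*1) = (210 + j)/(C + (-6 + C*j)) = (210 + j)/(-6 + C + C*j))
98099/b(291, W(v)) = 98099/(((210 + 45)/(-6 + 291 + 291*45))) = 98099/((255/(-6 + 291 + 13095))) = 98099/((255/13380)) = 98099/(((1/13380)*255)) = 98099/(17/892) = 98099*(892/17) = 87504308/17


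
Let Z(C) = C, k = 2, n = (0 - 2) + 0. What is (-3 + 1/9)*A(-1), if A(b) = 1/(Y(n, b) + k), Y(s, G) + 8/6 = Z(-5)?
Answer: 2/3 ≈ 0.66667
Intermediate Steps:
n = -2 (n = -2 + 0 = -2)
Y(s, G) = -19/3 (Y(s, G) = -4/3 - 5 = -19/3)
A(b) = -3/13 (A(b) = 1/(-19/3 + 2) = 1/(-13/3) = -3/13)
(-3 + 1/9)*A(-1) = (-3 + 1/9)*(-3/13) = -26/9*(-3/13) = 2/3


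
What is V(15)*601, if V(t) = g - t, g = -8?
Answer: -13823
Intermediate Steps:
V(t) = -8 - t
V(15)*601 = (-8 - 1*15)*601 = (-8 - 15)*601 = -23*601 = -13823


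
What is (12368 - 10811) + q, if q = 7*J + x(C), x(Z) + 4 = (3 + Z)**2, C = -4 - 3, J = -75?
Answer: 1044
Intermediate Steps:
C = -7
x(Z) = -4 + (3 + Z)**2
q = -513 (q = 7*(-75) + (-4 + (3 - 7)**2) = -525 + (-4 + (-4)**2) = -525 + (-4 + 16) = -525 + 12 = -513)
(12368 - 10811) + q = (12368 - 10811) - 513 = 1557 - 513 = 1044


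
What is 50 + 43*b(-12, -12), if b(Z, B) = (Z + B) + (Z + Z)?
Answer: -2014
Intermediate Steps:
b(Z, B) = B + 3*Z (b(Z, B) = (B + Z) + 2*Z = B + 3*Z)
50 + 43*b(-12, -12) = 50 + 43*(-12 + 3*(-12)) = 50 + 43*(-12 - 36) = 50 + 43*(-48) = 50 - 2064 = -2014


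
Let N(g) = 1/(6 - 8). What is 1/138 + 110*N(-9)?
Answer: -7589/138 ≈ -54.993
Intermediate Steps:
N(g) = -½ (N(g) = 1/(-2) = -½)
1/138 + 110*N(-9) = 1/138 + 110*(-½) = 1/138 - 55 = -7589/138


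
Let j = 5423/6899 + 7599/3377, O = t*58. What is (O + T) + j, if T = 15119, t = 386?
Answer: 873905936933/23297923 ≈ 37510.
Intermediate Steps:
O = 22388 (O = 386*58 = 22388)
j = 70738972/23297923 (j = 5423*(1/6899) + 7599*(1/3377) = 5423/6899 + 7599/3377 = 70738972/23297923 ≈ 3.0363)
(O + T) + j = (22388 + 15119) + 70738972/23297923 = 37507 + 70738972/23297923 = 873905936933/23297923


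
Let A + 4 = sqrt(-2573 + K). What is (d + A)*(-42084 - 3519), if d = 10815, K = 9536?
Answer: -493014033 - 45603*sqrt(6963) ≈ -4.9682e+8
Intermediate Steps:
A = -4 + sqrt(6963) (A = -4 + sqrt(-2573 + 9536) = -4 + sqrt(6963) ≈ 79.445)
(d + A)*(-42084 - 3519) = (10815 + (-4 + sqrt(6963)))*(-42084 - 3519) = (10811 + sqrt(6963))*(-45603) = -493014033 - 45603*sqrt(6963)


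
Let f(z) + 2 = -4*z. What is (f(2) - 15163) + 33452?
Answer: 18279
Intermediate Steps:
f(z) = -2 - 4*z
(f(2) - 15163) + 33452 = ((-2 - 4*2) - 15163) + 33452 = ((-2 - 8) - 15163) + 33452 = (-10 - 15163) + 33452 = -15173 + 33452 = 18279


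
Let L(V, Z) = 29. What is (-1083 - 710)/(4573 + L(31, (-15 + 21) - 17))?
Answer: -1793/4602 ≈ -0.38961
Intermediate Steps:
(-1083 - 710)/(4573 + L(31, (-15 + 21) - 17)) = (-1083 - 710)/(4573 + 29) = -1793/4602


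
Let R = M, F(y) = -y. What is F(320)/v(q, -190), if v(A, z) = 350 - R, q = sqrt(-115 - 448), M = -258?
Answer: -10/19 ≈ -0.52632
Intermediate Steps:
R = -258
q = I*sqrt(563) (q = sqrt(-563) = I*sqrt(563) ≈ 23.728*I)
v(A, z) = 608 (v(A, z) = 350 - 1*(-258) = 350 + 258 = 608)
F(320)/v(q, -190) = -1*320/608 = -320*1/608 = -10/19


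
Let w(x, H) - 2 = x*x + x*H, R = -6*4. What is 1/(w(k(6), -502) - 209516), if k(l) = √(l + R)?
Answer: I/(6*(-34922*I + 251*√2)) ≈ -4.772e-6 + 4.8506e-8*I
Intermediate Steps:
R = -24
k(l) = √(-24 + l) (k(l) = √(l - 24) = √(-24 + l))
w(x, H) = 2 + x² + H*x (w(x, H) = 2 + (x*x + x*H) = 2 + (x² + H*x) = 2 + x² + H*x)
1/(w(k(6), -502) - 209516) = 1/((2 + (√(-24 + 6))² - 502*√(-24 + 6)) - 209516) = 1/((2 + (√(-18))² - 1506*I*√2) - 209516) = 1/((2 + (3*I*√2)² - 1506*I*√2) - 209516) = 1/((2 - 18 - 1506*I*√2) - 209516) = 1/((-16 - 1506*I*√2) - 209516) = 1/(-209532 - 1506*I*√2)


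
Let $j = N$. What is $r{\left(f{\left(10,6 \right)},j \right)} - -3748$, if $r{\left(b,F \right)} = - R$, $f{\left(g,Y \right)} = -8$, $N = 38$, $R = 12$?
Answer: $3736$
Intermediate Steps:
$j = 38$
$r{\left(b,F \right)} = -12$ ($r{\left(b,F \right)} = \left(-1\right) 12 = -12$)
$r{\left(f{\left(10,6 \right)},j \right)} - -3748 = -12 - -3748 = -12 + 3748 = 3736$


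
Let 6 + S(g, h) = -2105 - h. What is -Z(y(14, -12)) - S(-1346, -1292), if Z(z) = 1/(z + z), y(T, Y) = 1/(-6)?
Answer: 822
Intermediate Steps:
S(g, h) = -2111 - h (S(g, h) = -6 + (-2105 - h) = -2111 - h)
y(T, Y) = -⅙
Z(z) = 1/(2*z)
-Z(y(14, -12)) - S(-1346, -1292) = -1/(2*(-⅙)) - (-2111 - 1*(-1292)) = -(-6)/2 - (-2111 + 1292) = -1*(-3) - 1*(-819) = 3 + 819 = 822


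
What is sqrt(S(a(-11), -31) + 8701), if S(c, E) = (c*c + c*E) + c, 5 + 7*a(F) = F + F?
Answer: 2*sqrt(108187)/7 ≈ 93.977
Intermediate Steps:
a(F) = -5/7 + 2*F/7 (a(F) = -5/7 + (F + F)/7 = -5/7 + (2*F)/7 = -5/7 + 2*F/7)
S(c, E) = c + c**2 + E*c (S(c, E) = (c**2 + E*c) + c = c + c**2 + E*c)
sqrt(S(a(-11), -31) + 8701) = sqrt((-5/7 + (2/7)*(-11))*(1 - 31 + (-5/7 + (2/7)*(-11))) + 8701) = sqrt((-5/7 - 22/7)*(1 - 31 + (-5/7 - 22/7)) + 8701) = sqrt(-27*(1 - 31 - 27/7)/7 + 8701) = sqrt(-27/7*(-237/7) + 8701) = sqrt(6399/49 + 8701) = sqrt(432748/49) = 2*sqrt(108187)/7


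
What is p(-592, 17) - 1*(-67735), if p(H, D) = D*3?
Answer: 67786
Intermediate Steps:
p(H, D) = 3*D
p(-592, 17) - 1*(-67735) = 3*17 - 1*(-67735) = 51 + 67735 = 67786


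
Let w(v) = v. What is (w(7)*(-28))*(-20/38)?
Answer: 1960/19 ≈ 103.16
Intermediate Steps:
(w(7)*(-28))*(-20/38) = (7*(-28))*(-20/38) = -(-3920)/38 = -196*(-10/19) = 1960/19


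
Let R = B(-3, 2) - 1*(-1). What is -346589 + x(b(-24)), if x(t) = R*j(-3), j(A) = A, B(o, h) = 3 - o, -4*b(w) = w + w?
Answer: -346610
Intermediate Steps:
b(w) = -w/2 (b(w) = -(w + w)/4 = -w/2)
R = 7 (R = (3 - 1*(-3)) - 1*(-1) = (3 + 3) + 1 = 6 + 1 = 7)
x(t) = -21 (x(t) = 7*(-3) = -21)
-346589 + x(b(-24)) = -346589 - 21 = -346610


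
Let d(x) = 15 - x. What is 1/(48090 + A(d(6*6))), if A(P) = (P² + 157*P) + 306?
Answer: 1/45540 ≈ 2.1959e-5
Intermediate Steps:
A(P) = 306 + P² + 157*P
1/(48090 + A(d(6*6))) = 1/(48090 + (306 + (15 - 6*6)² + 157*(15 - 6*6))) = 1/(48090 + (306 + (15 - 1*36)² + 157*(15 - 1*36))) = 1/(48090 + (306 + (15 - 36)² + 157*(15 - 36))) = 1/(48090 + (306 + (-21)² + 157*(-21))) = 1/(48090 + (306 + 441 - 3297)) = 1/(48090 - 2550) = 1/45540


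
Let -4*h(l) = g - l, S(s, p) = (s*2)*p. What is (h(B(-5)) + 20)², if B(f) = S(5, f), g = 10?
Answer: 25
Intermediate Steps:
S(s, p) = 2*p*s (S(s, p) = (2*s)*p = 2*p*s)
B(f) = 10*f (B(f) = 2*f*5 = 10*f)
h(l) = -5/2 + l/4 (h(l) = -(10 - l)/4 = -5/2 + l/4)
(h(B(-5)) + 20)² = ((-5/2 + (10*(-5))/4) + 20)² = ((-5/2 + (¼)*(-50)) + 20)² = ((-5/2 - 25/2) + 20)² = (-15 + 20)² = 5² = 25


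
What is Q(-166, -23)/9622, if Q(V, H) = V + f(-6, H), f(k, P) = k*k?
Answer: -65/4811 ≈ -0.013511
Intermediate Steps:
f(k, P) = k²
Q(V, H) = 36 + V (Q(V, H) = V + (-6)² = V + 36 = 36 + V)
Q(-166, -23)/9622 = (36 - 166)/9622 = -130*1/9622 = -65/4811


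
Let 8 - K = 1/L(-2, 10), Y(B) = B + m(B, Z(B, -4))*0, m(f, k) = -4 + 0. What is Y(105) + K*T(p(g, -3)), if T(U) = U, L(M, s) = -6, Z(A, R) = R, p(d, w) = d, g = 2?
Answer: 364/3 ≈ 121.33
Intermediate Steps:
m(f, k) = -4
Y(B) = B (Y(B) = B - 4*0 = B + 0 = B)
K = 49/6 (K = 8 - 1/(-6) = 8 - 1*(-⅙) = 8 + ⅙ = 49/6 ≈ 8.1667)
Y(105) + K*T(p(g, -3)) = 105 + (49/6)*2 = 105 + 49/3 = 364/3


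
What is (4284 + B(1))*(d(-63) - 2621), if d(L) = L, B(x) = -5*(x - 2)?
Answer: -11511676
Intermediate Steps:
B(x) = 10 - 5*x (B(x) = -5*(-2 + x) = 10 - 5*x)
(4284 + B(1))*(d(-63) - 2621) = (4284 + (10 - 5*1))*(-63 - 2621) = (4284 + (10 - 5))*(-2684) = (4284 + 5)*(-2684) = 4289*(-2684) = -11511676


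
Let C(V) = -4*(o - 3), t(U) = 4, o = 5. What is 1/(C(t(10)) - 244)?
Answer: -1/252 ≈ -0.0039683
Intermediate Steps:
C(V) = -8 (C(V) = -4*(5 - 3) = -4*2 = -8)
1/(C(t(10)) - 244) = 1/(-8 - 244) = 1/(-252) = -1/252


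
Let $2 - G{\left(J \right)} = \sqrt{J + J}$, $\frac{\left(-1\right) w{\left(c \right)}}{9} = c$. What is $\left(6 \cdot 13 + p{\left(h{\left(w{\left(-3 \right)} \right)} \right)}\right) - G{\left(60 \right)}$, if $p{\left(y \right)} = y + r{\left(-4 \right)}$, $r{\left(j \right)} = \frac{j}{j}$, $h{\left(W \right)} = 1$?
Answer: $78 + 2 \sqrt{30} \approx 88.954$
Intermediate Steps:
$w{\left(c \right)} = - 9 c$
$r{\left(j \right)} = 1$
$G{\left(J \right)} = 2 - \sqrt{2} \sqrt{J}$ ($G{\left(J \right)} = 2 - \sqrt{J + J} = 2 - \sqrt{2 J} = 2 - \sqrt{2} \sqrt{J}$)
$p{\left(y \right)} = 1 + y$ ($p{\left(y \right)} = y + 1 = 1 + y$)
$\left(6 \cdot 13 + p{\left(h{\left(w{\left(-3 \right)} \right)} \right)}\right) - G{\left(60 \right)} = \left(6 \cdot 13 + \left(1 + 1\right)\right) - \left(2 - \sqrt{2} \sqrt{60}\right) = \left(78 + 2\right) - \left(2 - \sqrt{2} \cdot 2 \sqrt{15}\right) = 80 - \left(2 - 2 \sqrt{30}\right) = 78 + 2 \sqrt{30}$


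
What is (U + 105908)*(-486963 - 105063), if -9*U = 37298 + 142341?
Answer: -152650549286/3 ≈ -5.0884e+10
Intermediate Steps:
U = -179639/9 (U = -(37298 + 142341)/9 = -⅑*179639 = -179639/9 ≈ -19960.)
(U + 105908)*(-486963 - 105063) = (-179639/9 + 105908)*(-486963 - 105063) = (773533/9)*(-592026) = -152650549286/3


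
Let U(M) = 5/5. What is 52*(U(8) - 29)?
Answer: -1456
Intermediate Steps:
U(M) = 1 (U(M) = 5*(⅕) = 1)
52*(U(8) - 29) = 52*(1 - 29) = 52*(-28) = -1456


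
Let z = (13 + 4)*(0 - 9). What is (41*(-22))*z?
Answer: 138006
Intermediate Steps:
z = -153 (z = 17*(-9) = -153)
(41*(-22))*z = (41*(-22))*(-153) = -902*(-153) = 138006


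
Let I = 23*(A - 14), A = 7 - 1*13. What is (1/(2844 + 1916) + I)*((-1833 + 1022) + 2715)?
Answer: -4379198/5 ≈ -8.7584e+5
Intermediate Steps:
A = -6 (A = 7 - 13 = -6)
I = -460 (I = 23*(-6 - 14) = 23*(-20) = -460)
(1/(2844 + 1916) + I)*((-1833 + 1022) + 2715) = (1/(2844 + 1916) - 460)*((-1833 + 1022) + 2715) = (1/4760 - 460)*(-811 + 2715) = (1/4760 - 460)*1904 = -2189599/4760*1904 = -4379198/5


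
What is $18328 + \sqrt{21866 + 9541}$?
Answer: $18328 + 19 \sqrt{87} \approx 18505.0$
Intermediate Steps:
$18328 + \sqrt{21866 + 9541} = 18328 + \sqrt{31407} = 18328 + 19 \sqrt{87}$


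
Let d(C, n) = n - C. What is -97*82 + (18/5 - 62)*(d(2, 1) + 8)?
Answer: -41814/5 ≈ -8362.8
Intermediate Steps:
-97*82 + (18/5 - 62)*(d(2, 1) + 8) = -97*82 + (18/5 - 62)*((1 - 1*2) + 8) = -7954 + (18*(⅕) - 62)*((1 - 2) + 8) = -7954 + (18/5 - 62)*(-1 + 8) = -7954 - 292/5*7 = -7954 - 2044/5 = -41814/5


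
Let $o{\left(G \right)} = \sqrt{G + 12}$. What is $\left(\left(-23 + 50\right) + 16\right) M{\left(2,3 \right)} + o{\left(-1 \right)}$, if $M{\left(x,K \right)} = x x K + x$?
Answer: $602 + \sqrt{11} \approx 605.32$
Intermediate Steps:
$M{\left(x,K \right)} = x + K x^{2}$ ($M{\left(x,K \right)} = x^{2} K + x = K x^{2} + x = x + K x^{2}$)
$o{\left(G \right)} = \sqrt{12 + G}$
$\left(\left(-23 + 50\right) + 16\right) M{\left(2,3 \right)} + o{\left(-1 \right)} = \left(\left(-23 + 50\right) + 16\right) 2 \left(1 + 3 \cdot 2\right) + \sqrt{12 - 1} = \left(27 + 16\right) 2 \left(1 + 6\right) + \sqrt{11} = 43 \cdot 2 \cdot 7 + \sqrt{11} = 43 \cdot 14 + \sqrt{11} = 602 + \sqrt{11}$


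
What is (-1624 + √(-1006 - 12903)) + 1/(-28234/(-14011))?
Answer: -45838005/28234 + I*√13909 ≈ -1623.5 + 117.94*I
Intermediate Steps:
(-1624 + √(-1006 - 12903)) + 1/(-28234/(-14011)) = (-1624 + √(-13909)) + 1/(-28234*(-1/14011)) = (-1624 + I*√13909) + 1/(28234/14011) = (-1624 + I*√13909) + 14011/28234 = -45838005/28234 + I*√13909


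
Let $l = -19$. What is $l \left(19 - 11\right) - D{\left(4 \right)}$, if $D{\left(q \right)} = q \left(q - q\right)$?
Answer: $-152$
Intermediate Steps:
$D{\left(q \right)} = 0$ ($D{\left(q \right)} = q 0 = 0$)
$l \left(19 - 11\right) - D{\left(4 \right)} = - 19 \left(19 - 11\right) - 0 = \left(-19\right) 8 + 0 = -152 + 0 = -152$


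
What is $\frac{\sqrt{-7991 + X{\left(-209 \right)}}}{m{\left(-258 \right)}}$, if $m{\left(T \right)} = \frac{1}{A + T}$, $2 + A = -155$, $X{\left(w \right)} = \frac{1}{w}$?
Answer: $- \frac{830 i \sqrt{87263770}}{209} \approx - 37098.0 i$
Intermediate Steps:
$A = -157$ ($A = -2 - 155 = -157$)
$m{\left(T \right)} = \frac{1}{-157 + T}$
$\frac{\sqrt{-7991 + X{\left(-209 \right)}}}{m{\left(-258 \right)}} = \frac{\sqrt{-7991 + \frac{1}{-209}}}{\frac{1}{-157 - 258}} = \frac{\sqrt{-7991 - \frac{1}{209}}}{\frac{1}{-415}} = \frac{\sqrt{- \frac{1670120}{209}}}{- \frac{1}{415}} = \frac{2 i \sqrt{87263770}}{209} \left(-415\right) = - \frac{830 i \sqrt{87263770}}{209}$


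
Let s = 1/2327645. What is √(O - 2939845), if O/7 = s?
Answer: I*√15927878083954072610/2327645 ≈ 1714.6*I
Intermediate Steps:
s = 1/2327645 ≈ 4.2962e-7
O = 7/2327645 (O = 7*(1/2327645) = 7/2327645 ≈ 3.0073e-6)
√(O - 2939845) = √(7/2327645 - 2939845) = √(-6842915515018/2327645) = I*√15927878083954072610/2327645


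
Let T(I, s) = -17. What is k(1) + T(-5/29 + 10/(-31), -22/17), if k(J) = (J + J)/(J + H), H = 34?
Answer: -593/35 ≈ -16.943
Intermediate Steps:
k(J) = 2*J/(34 + J) (k(J) = (J + J)/(J + 34) = (2*J)/(34 + J) = 2*J/(34 + J))
k(1) + T(-5/29 + 10/(-31), -22/17) = 2*1/(34 + 1) - 17 = 2*1/35 - 17 = 2*1*(1/35) - 17 = 2/35 - 17 = -593/35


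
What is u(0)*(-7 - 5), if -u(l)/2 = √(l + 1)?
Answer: 24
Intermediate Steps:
u(l) = -2*√(1 + l) (u(l) = -2*√(l + 1) = -2*√(1 + l))
u(0)*(-7 - 5) = (-2*√(1 + 0))*(-7 - 5) = -2*√1*(-12) = -2*1*(-12) = -2*(-12) = 24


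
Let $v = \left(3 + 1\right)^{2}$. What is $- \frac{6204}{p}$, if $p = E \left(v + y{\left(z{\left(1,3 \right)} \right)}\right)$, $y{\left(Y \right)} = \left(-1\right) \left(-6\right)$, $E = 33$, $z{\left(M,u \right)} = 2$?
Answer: $- \frac{94}{11} \approx -8.5455$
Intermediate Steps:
$y{\left(Y \right)} = 6$
$v = 16$ ($v = 4^{2} = 16$)
$p = 726$ ($p = 33 \left(16 + 6\right) = 33 \cdot 22 = 726$)
$- \frac{6204}{p} = - \frac{6204}{726} = \left(-6204\right) \frac{1}{726} = - \frac{94}{11}$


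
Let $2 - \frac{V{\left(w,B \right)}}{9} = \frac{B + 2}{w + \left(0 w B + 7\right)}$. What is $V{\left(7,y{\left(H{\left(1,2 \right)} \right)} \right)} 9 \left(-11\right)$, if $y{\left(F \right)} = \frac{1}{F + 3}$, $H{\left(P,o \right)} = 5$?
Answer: $- \frac{184437}{112} \approx -1646.8$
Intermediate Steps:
$y{\left(F \right)} = \frac{1}{3 + F}$
$V{\left(w,B \right)} = 18 - \frac{9 \left(2 + B\right)}{7 + w}$ ($V{\left(w,B \right)} = 18 - 9 \frac{B + 2}{w + \left(0 w B + 7\right)} = 18 - 9 \frac{2 + B}{w + \left(0 B + 7\right)} = 18 - 9 \frac{2 + B}{w + \left(0 + 7\right)} = 18 - 9 \frac{2 + B}{w + 7} = 18 - 9 \frac{2 + B}{7 + w} = 18 - \frac{9 \left(2 + B\right)}{7 + w}$)
$V{\left(7,y{\left(H{\left(1,2 \right)} \right)} \right)} 9 \left(-11\right) = \frac{9 \left(12 - \frac{1}{3 + 5} + 2 \cdot 7\right)}{7 + 7} \cdot 9 \left(-11\right) = \frac{9 \left(12 - \frac{1}{8} + 14\right)}{14} \cdot 9 \left(-11\right) = 9 \cdot \frac{1}{14} \left(12 - \frac{1}{8} + 14\right) 9 \left(-11\right) = 9 \cdot \frac{1}{14} \cdot \frac{207}{8} \cdot 9 \left(-11\right) = \frac{1863}{112} \cdot 9 \left(-11\right) = \frac{16767}{112} \left(-11\right) = - \frac{184437}{112}$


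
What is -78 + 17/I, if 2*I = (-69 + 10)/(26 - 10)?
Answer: -5146/59 ≈ -87.220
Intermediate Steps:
I = -59/32 (I = ((-69 + 10)/(26 - 10))/2 = (-59/16)/2 = (-59*1/16)/2 = (½)*(-59/16) = -59/32 ≈ -1.8438)
-78 + 17/I = -78 + 17/(-59/32) = -78 + 17*(-32/59) = -78 - 544/59 = -5146/59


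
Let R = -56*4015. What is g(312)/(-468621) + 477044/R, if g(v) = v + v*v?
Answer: -20459150947/8780395470 ≈ -2.3301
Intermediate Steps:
g(v) = v + v²
R = -224840 (R = -1*224840 = -224840)
g(312)/(-468621) + 477044/R = (312*(1 + 312))/(-468621) + 477044/(-224840) = (312*313)*(-1/468621) + 477044*(-1/224840) = 97656*(-1/468621) - 119261/56210 = -32552/156207 - 119261/56210 = -20459150947/8780395470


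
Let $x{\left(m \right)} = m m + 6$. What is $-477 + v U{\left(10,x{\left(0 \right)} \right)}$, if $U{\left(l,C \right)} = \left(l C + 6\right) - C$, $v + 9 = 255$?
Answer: $14283$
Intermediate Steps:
$v = 246$ ($v = -9 + 255 = 246$)
$x{\left(m \right)} = 6 + m^{2}$ ($x{\left(m \right)} = m^{2} + 6 = 6 + m^{2}$)
$U{\left(l,C \right)} = 6 - C + C l$ ($U{\left(l,C \right)} = \left(C l + 6\right) - C = \left(6 + C l\right) - C = 6 - C + C l$)
$-477 + v U{\left(10,x{\left(0 \right)} \right)} = -477 + 246 \left(6 - \left(6 + 0^{2}\right) + \left(6 + 0^{2}\right) 10\right) = -477 + 246 \left(6 - \left(6 + 0\right) + \left(6 + 0\right) 10\right) = -477 + 246 \left(6 - 6 + 6 \cdot 10\right) = -477 + 246 \left(6 - 6 + 60\right) = -477 + 246 \cdot 60 = -477 + 14760 = 14283$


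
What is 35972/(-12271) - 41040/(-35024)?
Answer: -47267593/26861219 ≈ -1.7597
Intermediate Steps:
35972/(-12271) - 41040/(-35024) = 35972*(-1/12271) - 41040*(-1/35024) = -35972/12271 + 2565/2189 = -47267593/26861219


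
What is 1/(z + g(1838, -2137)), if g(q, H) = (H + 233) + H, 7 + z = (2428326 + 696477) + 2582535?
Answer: 1/5703290 ≈ 1.7534e-7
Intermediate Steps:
z = 5707331 (z = -7 + ((2428326 + 696477) + 2582535) = -7 + (3124803 + 2582535) = -7 + 5707338 = 5707331)
g(q, H) = 233 + 2*H (g(q, H) = (233 + H) + H = 233 + 2*H)
1/(z + g(1838, -2137)) = 1/(5707331 + (233 + 2*(-2137))) = 1/(5707331 + (233 - 4274)) = 1/(5707331 - 4041) = 1/5703290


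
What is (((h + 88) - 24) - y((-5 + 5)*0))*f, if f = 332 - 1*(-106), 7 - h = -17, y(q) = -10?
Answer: 42924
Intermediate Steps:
h = 24 (h = 7 - 1*(-17) = 7 + 17 = 24)
f = 438 (f = 332 + 106 = 438)
(((h + 88) - 24) - y((-5 + 5)*0))*f = (((24 + 88) - 24) - 1*(-10))*438 = ((112 - 24) + 10)*438 = (88 + 10)*438 = 98*438 = 42924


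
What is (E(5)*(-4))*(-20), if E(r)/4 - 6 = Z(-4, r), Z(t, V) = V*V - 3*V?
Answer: 5120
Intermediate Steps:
Z(t, V) = V**2 - 3*V
E(r) = 24 + 4*r*(-3 + r) (E(r) = 24 + 4*(r*(-3 + r)) = 24 + 4*r*(-3 + r))
(E(5)*(-4))*(-20) = ((24 + 4*5*(-3 + 5))*(-4))*(-20) = ((24 + 4*5*2)*(-4))*(-20) = ((24 + 40)*(-4))*(-20) = (64*(-4))*(-20) = -256*(-20) = 5120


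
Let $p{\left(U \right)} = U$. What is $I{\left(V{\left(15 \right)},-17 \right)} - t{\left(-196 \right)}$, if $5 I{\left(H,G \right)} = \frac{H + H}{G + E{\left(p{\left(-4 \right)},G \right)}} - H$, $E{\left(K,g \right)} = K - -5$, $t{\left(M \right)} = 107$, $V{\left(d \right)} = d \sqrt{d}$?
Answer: $-107 - \frac{27 \sqrt{15}}{8} \approx -120.07$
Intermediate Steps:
$V{\left(d \right)} = d^{\frac{3}{2}}$
$E{\left(K,g \right)} = 5 + K$ ($E{\left(K,g \right)} = K + 5 = 5 + K$)
$I{\left(H,G \right)} = - \frac{H}{5} + \frac{2 H}{5 \left(1 + G\right)}$ ($I{\left(H,G \right)} = \frac{\frac{H + H}{G + \left(5 - 4\right)} - H}{5} = \frac{\frac{2 H}{G + 1} - H}{5} = \frac{\frac{2 H}{1 + G} - H}{5} = \frac{- H + \frac{2 H}{1 + G}}{5} = - \frac{H}{5} + \frac{2 H}{5 \left(1 + G\right)}$)
$I{\left(V{\left(15 \right)},-17 \right)} - t{\left(-196 \right)} = \frac{15^{\frac{3}{2}} \left(1 - -17\right)}{5 \left(1 - 17\right)} - 107 = \frac{15 \sqrt{15} \left(1 + 17\right)}{5 \left(-16\right)} - 107 = \frac{1}{5} \cdot 15 \sqrt{15} \left(- \frac{1}{16}\right) 18 - 107 = - \frac{27 \sqrt{15}}{8} - 107 = -107 - \frac{27 \sqrt{15}}{8}$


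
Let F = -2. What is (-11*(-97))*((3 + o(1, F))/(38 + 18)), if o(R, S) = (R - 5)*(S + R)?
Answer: 1067/8 ≈ 133.38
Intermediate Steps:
o(R, S) = (-5 + R)*(R + S)
(-11*(-97))*((3 + o(1, F))/(38 + 18)) = (-11*(-97))*((3 + (1² - 5*1 - 5*(-2) + 1*(-2)))/(38 + 18)) = 1067*((3 + (1 - 5 + 10 - 2))/56) = 1067*((3 + 4)*(1/56)) = 1067*(7*(1/56)) = 1067*(⅛) = 1067/8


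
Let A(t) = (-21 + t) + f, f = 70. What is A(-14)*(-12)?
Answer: -420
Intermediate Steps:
A(t) = 49 + t (A(t) = (-21 + t) + 70 = 49 + t)
A(-14)*(-12) = (49 - 14)*(-12) = 35*(-12) = -420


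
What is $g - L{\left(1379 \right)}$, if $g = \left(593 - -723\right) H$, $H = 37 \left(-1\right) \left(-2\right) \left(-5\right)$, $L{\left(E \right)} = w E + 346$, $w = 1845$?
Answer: $-3031521$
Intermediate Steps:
$L{\left(E \right)} = 346 + 1845 E$ ($L{\left(E \right)} = 1845 E + 346 = 346 + 1845 E$)
$H = -370$ ($H = 37 \cdot 2 \left(-5\right) = 37 \left(-10\right) = -370$)
$g = -486920$ ($g = \left(593 - -723\right) \left(-370\right) = \left(593 + 723\right) \left(-370\right) = 1316 \left(-370\right) = -486920$)
$g - L{\left(1379 \right)} = -486920 - \left(346 + 1845 \cdot 1379\right) = -486920 - \left(346 + 2544255\right) = -486920 - 2544601 = -3031521$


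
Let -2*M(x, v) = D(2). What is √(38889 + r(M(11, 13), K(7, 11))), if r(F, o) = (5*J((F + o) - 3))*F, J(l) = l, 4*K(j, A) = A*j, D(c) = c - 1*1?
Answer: 9*√7674/4 ≈ 197.10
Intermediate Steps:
D(c) = -1 + c (D(c) = c - 1 = -1 + c)
M(x, v) = -½ (M(x, v) = -(-1 + 2)/2 = -½*1 = -½)
K(j, A) = A*j/4 (K(j, A) = (A*j)/4 = A*j/4)
r(F, o) = F*(-15 + 5*F + 5*o) (r(F, o) = (5*((F + o) - 3))*F = (5*(-3 + F + o))*F = (-15 + 5*F + 5*o)*F = F*(-15 + 5*F + 5*o))
√(38889 + r(M(11, 13), K(7, 11))) = √(38889 + 5*(-½)*(-3 - ½ + (¼)*11*7)) = √(38889 + 5*(-½)*(-3 - ½ + 77/4)) = √(38889 + 5*(-½)*(63/4)) = √(38889 - 315/8) = √(310797/8) = 9*√7674/4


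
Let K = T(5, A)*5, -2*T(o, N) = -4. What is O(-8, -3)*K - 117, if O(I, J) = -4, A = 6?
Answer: -157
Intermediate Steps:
T(o, N) = 2 (T(o, N) = -½*(-4) = 2)
K = 10 (K = 2*5 = 10)
O(-8, -3)*K - 117 = -4*10 - 117 = -40 - 117 = -157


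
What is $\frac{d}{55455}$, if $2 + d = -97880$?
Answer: $- \frac{97882}{55455} \approx -1.7651$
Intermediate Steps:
$d = -97882$ ($d = -2 - 97880 = -97882$)
$\frac{d}{55455} = - \frac{97882}{55455}$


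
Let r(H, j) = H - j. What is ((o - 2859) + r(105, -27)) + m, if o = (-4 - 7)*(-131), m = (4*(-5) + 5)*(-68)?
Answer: -266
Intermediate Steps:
m = 1020 (m = (-20 + 5)*(-68) = -15*(-68) = 1020)
o = 1441 (o = -11*(-131) = 1441)
((o - 2859) + r(105, -27)) + m = ((1441 - 2859) + (105 - 1*(-27))) + 1020 = (-1418 + (105 + 27)) + 1020 = (-1418 + 132) + 1020 = -1286 + 1020 = -266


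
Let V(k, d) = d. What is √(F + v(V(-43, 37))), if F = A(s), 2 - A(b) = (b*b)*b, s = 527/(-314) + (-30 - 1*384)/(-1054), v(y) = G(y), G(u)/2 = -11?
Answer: I*√13403477517390942910222/27382968484 ≈ 4.2279*I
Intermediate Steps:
G(u) = -22 (G(u) = 2*(-11) = -22)
v(y) = -22
s = -212731/165478 (s = 527*(-1/314) + (-30 - 384)*(-1/1054) = -527/314 - 414*(-1/1054) = -527/314 + 207/527 = -212731/165478 ≈ -1.2856)
A(b) = 2 - b³ (A(b) = 2 - b*b*b = 2 - b²*b = 2 - b³)
F = 18689588153804595/4531278858795352 (F = 2 - (-212731/165478)³ = 2 - 1*(-9627030436213891/4531278858795352) = 2 + 9627030436213891/4531278858795352 = 18689588153804595/4531278858795352 ≈ 4.1246)
√(F + v(V(-43, 37))) = √(18689588153804595/4531278858795352 - 22) = √(-80998546739693149/4531278858795352) = I*√13403477517390942910222/27382968484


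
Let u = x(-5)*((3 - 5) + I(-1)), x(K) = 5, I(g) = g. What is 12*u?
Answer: -180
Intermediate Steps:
u = -15 (u = 5*((3 - 5) - 1) = 5*(-2 - 1) = 5*(-3) = -15)
12*u = 12*(-15) = -180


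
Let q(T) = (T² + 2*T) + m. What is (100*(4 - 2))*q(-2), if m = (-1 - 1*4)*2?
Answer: -2000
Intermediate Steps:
m = -10 (m = (-1 - 4)*2 = -5*2 = -10)
q(T) = -10 + T² + 2*T (q(T) = (T² + 2*T) - 10 = -10 + T² + 2*T)
(100*(4 - 2))*q(-2) = (100*(4 - 2))*(-10 + (-2)² + 2*(-2)) = (100*2)*(-10 + 4 - 4) = 200*(-10) = -2000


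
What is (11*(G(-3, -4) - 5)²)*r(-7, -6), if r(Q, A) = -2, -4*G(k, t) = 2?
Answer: -1331/2 ≈ -665.50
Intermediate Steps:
G(k, t) = -½ (G(k, t) = -¼*2 = -½)
(11*(G(-3, -4) - 5)²)*r(-7, -6) = (11*(-½ - 5)²)*(-2) = (11*(-11/2)²)*(-2) = (11*(121/4))*(-2) = (1331/4)*(-2) = -1331/2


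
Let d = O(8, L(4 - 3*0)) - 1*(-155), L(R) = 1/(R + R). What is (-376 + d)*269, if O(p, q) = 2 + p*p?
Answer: -41695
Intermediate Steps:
L(R) = 1/(2*R)
O(p, q) = 2 + p**2
d = 221 (d = (2 + 8**2) - 1*(-155) = (2 + 64) + 155 = 66 + 155 = 221)
(-376 + d)*269 = (-376 + 221)*269 = -155*269 = -41695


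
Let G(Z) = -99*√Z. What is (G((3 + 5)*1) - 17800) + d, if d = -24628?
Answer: -42428 - 198*√2 ≈ -42708.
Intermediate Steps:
(G((3 + 5)*1) - 17800) + d = (-99*√(3 + 5) - 17800) - 24628 = (-99*2*√2 - 17800) - 24628 = (-198*√2 - 17800) - 24628 = (-17800 - 198*√2) - 24628 = -42428 - 198*√2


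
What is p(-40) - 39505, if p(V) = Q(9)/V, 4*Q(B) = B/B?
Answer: -6320801/160 ≈ -39505.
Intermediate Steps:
Q(B) = ¼ (Q(B) = (B/B)/4 = (¼)*1 = ¼)
p(V) = 1/(4*V)
p(-40) - 39505 = (¼)/(-40) - 39505 = (¼)*(-1/40) - 39505 = -1/160 - 39505 = -6320801/160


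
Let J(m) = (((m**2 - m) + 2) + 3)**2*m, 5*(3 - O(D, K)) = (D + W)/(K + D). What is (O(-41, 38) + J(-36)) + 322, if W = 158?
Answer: -321760756/5 ≈ -6.4352e+7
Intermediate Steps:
O(D, K) = 3 - (158 + D)/(5*(D + K)) (O(D, K) = 3 - (D + 158)/(5*(K + D)) = 3 - (158 + D)/(5*(D + K)))
J(m) = m*(5 + m**2 - m)**2 (J(m) = ((2 + m**2 - m) + 3)**2*m = (5 + m**2 - m)**2*m = m*(5 + m**2 - m)**2)
(O(-41, 38) + J(-36)) + 322 = ((-158 + 14*(-41) + 15*38)/(5*(-41 + 38)) - 36*(5 + (-36)**2 - 1*(-36))**2) + 322 = ((1/5)*(-158 - 574 + 570)/(-3) - 36*(5 + 1296 + 36)**2) + 322 = ((1/5)*(-1/3)*(-162) - 36*1337**2) + 322 = (54/5 - 36*1787569) + 322 = (54/5 - 64352484) + 322 = -321762366/5 + 322 = -321760756/5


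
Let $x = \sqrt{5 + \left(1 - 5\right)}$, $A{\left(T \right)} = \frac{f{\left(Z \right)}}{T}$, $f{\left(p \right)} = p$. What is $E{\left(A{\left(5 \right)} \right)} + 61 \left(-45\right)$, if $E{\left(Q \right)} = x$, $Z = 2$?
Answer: $-2744$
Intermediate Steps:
$A{\left(T \right)} = \frac{2}{T}$
$x = 1$ ($x = \sqrt{5 + \left(1 - 5\right)} = \sqrt{5 - 4} = \sqrt{1} = 1$)
$E{\left(Q \right)} = 1$
$E{\left(A{\left(5 \right)} \right)} + 61 \left(-45\right) = 1 + 61 \left(-45\right) = 1 - 2745 = -2744$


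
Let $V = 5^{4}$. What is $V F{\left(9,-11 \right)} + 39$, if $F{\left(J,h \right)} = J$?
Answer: $5664$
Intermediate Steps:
$V = 625$
$V F{\left(9,-11 \right)} + 39 = 625 \cdot 9 + 39 = 5625 + 39 = 5664$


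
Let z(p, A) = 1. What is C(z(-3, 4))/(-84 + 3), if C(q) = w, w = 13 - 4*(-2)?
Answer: -7/27 ≈ -0.25926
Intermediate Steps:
w = 21 (w = 13 - 1*(-8) = 13 + 8 = 21)
C(q) = 21
C(z(-3, 4))/(-84 + 3) = 21/(-84 + 3) = 21/(-81) = -1/81*21 = -7/27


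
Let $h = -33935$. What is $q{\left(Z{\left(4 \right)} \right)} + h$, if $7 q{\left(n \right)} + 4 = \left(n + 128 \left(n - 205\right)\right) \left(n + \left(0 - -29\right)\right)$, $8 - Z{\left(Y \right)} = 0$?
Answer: $- \frac{1170245}{7} \approx -1.6718 \cdot 10^{5}$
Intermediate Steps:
$Z{\left(Y \right)} = 8$ ($Z{\left(Y \right)} = 8 - 0 = 8 + 0 = 8$)
$q{\left(n \right)} = - \frac{4}{7} + \frac{\left(-26240 + 129 n\right) \left(29 + n\right)}{7}$ ($q{\left(n \right)} = - \frac{4}{7} + \frac{\left(n + 128 \left(n - 205\right)\right) \left(n + \left(0 - -29\right)\right)}{7} = - \frac{4}{7} + \frac{\left(n + 128 \left(-205 + n\right)\right) \left(n + \left(0 + 29\right)\right)}{7} = - \frac{4}{7} + \frac{\left(n + \left(-26240 + 128 n\right)\right) \left(n + 29\right)}{7} = - \frac{4}{7} + \frac{\left(-26240 + 129 n\right) \left(29 + n\right)}{7}$)
$q{\left(Z{\left(4 \right)} \right)} + h = \left(- \frac{760964}{7} - \frac{179992}{7} + \frac{129 \cdot 8^{2}}{7}\right) - 33935 = \left(- \frac{760964}{7} - \frac{179992}{7} + \frac{129}{7} \cdot 64\right) - 33935 = \left(- \frac{760964}{7} - \frac{179992}{7} + \frac{8256}{7}\right) - 33935 = - \frac{932700}{7} - 33935 = - \frac{1170245}{7}$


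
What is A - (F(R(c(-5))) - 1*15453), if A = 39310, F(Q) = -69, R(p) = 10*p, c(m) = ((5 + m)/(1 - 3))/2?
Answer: 54832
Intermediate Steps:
c(m) = -5/4 - m/4 (c(m) = ((5 + m)/(-2))*(½) = ((5 + m)*(-½))*(½) = (-5/2 - m/2)*(½) = -5/4 - m/4)
A - (F(R(c(-5))) - 1*15453) = 39310 - (-69 - 1*15453) = 39310 - (-69 - 15453) = 39310 - 1*(-15522) = 39310 + 15522 = 54832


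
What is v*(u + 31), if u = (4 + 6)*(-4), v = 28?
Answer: -252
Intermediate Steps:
u = -40 (u = 10*(-4) = -40)
v*(u + 31) = 28*(-40 + 31) = 28*(-9) = -252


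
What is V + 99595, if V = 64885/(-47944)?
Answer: 4774917795/47944 ≈ 99594.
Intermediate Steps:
V = -64885/47944 (V = 64885*(-1/47944) = -64885/47944 ≈ -1.3533)
V + 99595 = -64885/47944 + 99595 = 4774917795/47944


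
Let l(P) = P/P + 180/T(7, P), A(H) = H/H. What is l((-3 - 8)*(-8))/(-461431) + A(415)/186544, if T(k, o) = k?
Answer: -1861983/35443546544 ≈ -5.2534e-5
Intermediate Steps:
A(H) = 1
l(P) = 187/7 (l(P) = P/P + 180/7 = 1 + 180*(⅐) = 1 + 180/7 = 187/7)
l((-3 - 8)*(-8))/(-461431) + A(415)/186544 = (187/7)/(-461431) + 1/186544 = (187/7)*(-1/461431) + 1*(1/186544) = -11/190001 + 1/186544 = -1861983/35443546544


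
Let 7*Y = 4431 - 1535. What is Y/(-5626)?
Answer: -1448/19691 ≈ -0.073536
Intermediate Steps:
Y = 2896/7 (Y = (4431 - 1535)/7 = (1/7)*2896 = 2896/7 ≈ 413.71)
Y/(-5626) = (2896/7)/(-5626) = (2896/7)*(-1/5626) = -1448/19691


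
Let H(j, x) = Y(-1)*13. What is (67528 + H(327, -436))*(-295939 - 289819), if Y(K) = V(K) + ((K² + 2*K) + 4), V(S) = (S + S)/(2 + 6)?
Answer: -79152014145/2 ≈ -3.9576e+10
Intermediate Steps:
V(S) = S/4 (V(S) = (2*S)/8 = (2*S)*(⅛) = S/4)
Y(K) = 4 + K² + 9*K/4 (Y(K) = K/4 + ((K² + 2*K) + 4) = K/4 + (4 + K² + 2*K) = 4 + K² + 9*K/4)
H(j, x) = 143/4 (H(j, x) = (4 + (-1)² + (9/4)*(-1))*13 = (4 + 1 - 9/4)*13 = (11/4)*13 = 143/4)
(67528 + H(327, -436))*(-295939 - 289819) = (67528 + 143/4)*(-295939 - 289819) = (270255/4)*(-585758) = -79152014145/2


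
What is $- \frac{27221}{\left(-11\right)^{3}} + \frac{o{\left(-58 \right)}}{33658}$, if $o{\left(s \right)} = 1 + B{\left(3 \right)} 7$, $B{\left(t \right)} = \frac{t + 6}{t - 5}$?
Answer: $\frac{1832327645}{89597596} \approx 20.451$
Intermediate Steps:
$B{\left(t \right)} = \frac{6 + t}{-5 + t}$
$o{\left(s \right)} = - \frac{61}{2}$ ($o{\left(s \right)} = 1 + \frac{6 + 3}{-5 + 3} \cdot 7 = 1 + \frac{1}{-2} \cdot 9 \cdot 7 = 1 + \left(- \frac{1}{2}\right) 9 \cdot 7 = 1 - \frac{63}{2} = - \frac{61}{2}$)
$- \frac{27221}{\left(-11\right)^{3}} + \frac{o{\left(-58 \right)}}{33658} = - \frac{27221}{\left(-11\right)^{3}} - \frac{61}{2 \cdot 33658} = - \frac{27221}{-1331} - \frac{61}{67316} = \left(-27221\right) \left(- \frac{1}{1331}\right) - \frac{61}{67316} = \frac{27221}{1331} - \frac{61}{67316} = \frac{1832327645}{89597596}$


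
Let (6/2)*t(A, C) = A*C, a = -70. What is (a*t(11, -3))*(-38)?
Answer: -29260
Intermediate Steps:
t(A, C) = A*C/3 (t(A, C) = (A*C)/3 = A*C/3)
(a*t(11, -3))*(-38) = -70*11*(-3)/3*(-38) = -70*(-11)*(-38) = 770*(-38) = -29260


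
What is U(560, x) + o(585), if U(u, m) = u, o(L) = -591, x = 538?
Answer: -31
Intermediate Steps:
U(560, x) + o(585) = 560 - 591 = -31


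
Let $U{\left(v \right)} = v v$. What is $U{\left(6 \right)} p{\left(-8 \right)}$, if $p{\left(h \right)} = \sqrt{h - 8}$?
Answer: $144 i \approx 144.0 i$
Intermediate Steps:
$p{\left(h \right)} = \sqrt{-8 + h}$
$U{\left(v \right)} = v^{2}$
$U{\left(6 \right)} p{\left(-8 \right)} = 6^{2} \sqrt{-8 - 8} = 36 \sqrt{-16} = 36 \cdot 4 i = 144 i$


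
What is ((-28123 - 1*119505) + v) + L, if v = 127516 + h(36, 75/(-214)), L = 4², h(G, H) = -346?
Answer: -20442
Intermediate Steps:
L = 16
v = 127170 (v = 127516 - 346 = 127170)
((-28123 - 1*119505) + v) + L = ((-28123 - 1*119505) + 127170) + 16 = ((-28123 - 119505) + 127170) + 16 = (-147628 + 127170) + 16 = -20458 + 16 = -20442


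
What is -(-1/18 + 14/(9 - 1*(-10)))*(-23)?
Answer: 5359/342 ≈ 15.670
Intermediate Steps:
-(-1/18 + 14/(9 - 1*(-10)))*(-23) = -(-1*1/18 + 14/(9 + 10))*(-23) = -(-1/18 + 14/19)*(-23) = -1*233/342*(-23) = -233/342*(-23) = 5359/342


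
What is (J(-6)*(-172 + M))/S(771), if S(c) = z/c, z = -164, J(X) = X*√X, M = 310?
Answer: 159597*I*√6/41 ≈ 9534.9*I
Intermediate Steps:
J(X) = X^(3/2)
S(c) = -164/c
(J(-6)*(-172 + M))/S(771) = ((-6)^(3/2)*(-172 + 310))/((-164/771)) = (-6*I*√6*138)/((-164*1/771)) = (-828*I*√6)/(-164/771) = -828*I*√6*(-771/164) = 159597*I*√6/41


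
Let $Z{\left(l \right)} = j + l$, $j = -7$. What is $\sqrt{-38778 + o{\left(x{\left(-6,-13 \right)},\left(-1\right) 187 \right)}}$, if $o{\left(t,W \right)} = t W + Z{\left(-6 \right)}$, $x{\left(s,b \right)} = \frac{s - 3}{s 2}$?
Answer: $\frac{5 i \sqrt{6229}}{2} \approx 197.31 i$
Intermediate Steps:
$Z{\left(l \right)} = -7 + l$
$x{\left(s,b \right)} = \frac{-3 + s}{2 s}$ ($x{\left(s,b \right)} = \frac{s - 3}{2 s} = \left(-3 + s\right) \frac{1}{2 s} = \frac{-3 + s}{2 s}$)
$o{\left(t,W \right)} = -13 + W t$ ($o{\left(t,W \right)} = t W - 13 = W t - 13 = -13 + W t$)
$\sqrt{-38778 + o{\left(x{\left(-6,-13 \right)},\left(-1\right) 187 \right)}} = \sqrt{-38778 + \left(-13 + \left(-1\right) 187 \frac{-3 - 6}{2 \left(-6\right)}\right)} = \sqrt{-38778 - \left(13 + 187 \cdot \frac{1}{2} \left(- \frac{1}{6}\right) \left(-9\right)\right)} = \sqrt{-38778 - \frac{613}{4}} = \sqrt{- \frac{155725}{4}} = \frac{5 i \sqrt{6229}}{2}$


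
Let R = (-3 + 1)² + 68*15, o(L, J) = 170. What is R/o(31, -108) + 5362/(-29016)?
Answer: 7200211/1233180 ≈ 5.8387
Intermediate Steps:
R = 1024 (R = (-2)² + 1020 = 4 + 1020 = 1024)
R/o(31, -108) + 5362/(-29016) = 1024/170 + 5362/(-29016) = 1024*(1/170) + 5362*(-1/29016) = 512/85 - 2681/14508 = 7200211/1233180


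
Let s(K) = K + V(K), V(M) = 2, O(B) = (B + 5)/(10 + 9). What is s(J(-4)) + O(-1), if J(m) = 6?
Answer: 156/19 ≈ 8.2105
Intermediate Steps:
O(B) = 5/19 + B/19 (O(B) = (5 + B)/19 = (5 + B)*(1/19) = 5/19 + B/19)
s(K) = 2 + K (s(K) = K + 2 = 2 + K)
s(J(-4)) + O(-1) = (2 + 6) + (5/19 + (1/19)*(-1)) = 8 + (5/19 - 1/19) = 8 + 4/19 = 156/19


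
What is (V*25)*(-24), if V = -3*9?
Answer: 16200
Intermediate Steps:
V = -27
(V*25)*(-24) = -27*25*(-24) = -675*(-24) = 16200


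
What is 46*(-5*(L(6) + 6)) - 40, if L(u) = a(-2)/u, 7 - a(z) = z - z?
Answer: -5065/3 ≈ -1688.3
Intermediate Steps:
a(z) = 7 (a(z) = 7 - (z - z) = 7 - 1*0 = 7 + 0 = 7)
L(u) = 7/u
46*(-5*(L(6) + 6)) - 40 = 46*(-5*(7/6 + 6)) - 40 = 46*(-5*43/6) - 40 = 46*(-215/6) - 40 = -4945/3 - 40 = -5065/3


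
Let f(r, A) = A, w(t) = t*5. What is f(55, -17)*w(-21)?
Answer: 1785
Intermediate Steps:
w(t) = 5*t
f(55, -17)*w(-21) = -85*(-21) = -17*(-105) = 1785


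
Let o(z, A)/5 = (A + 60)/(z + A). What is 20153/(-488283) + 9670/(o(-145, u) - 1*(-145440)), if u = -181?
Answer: 116747569195/4630294426947 ≈ 0.025214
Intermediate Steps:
o(z, A) = 5*(60 + A)/(A + z) (o(z, A) = 5*((A + 60)/(z + A)) = 5*((60 + A)/(A + z)) = 5*(60 + A)/(A + z))
20153/(-488283) + 9670/(o(-145, u) - 1*(-145440)) = 20153/(-488283) + 9670/(5*(60 - 181)/(-181 - 145) - 1*(-145440)) = 20153*(-1/488283) + 9670/(5*(-121)/(-326) + 145440) = -20153/488283 + 9670/(5*(-1/326)*(-121) + 145440) = -20153/488283 + 9670/(605/326 + 145440) = -20153/488283 + 9670/(47414045/326) = -20153/488283 + 9670*(326/47414045) = -20153/488283 + 630484/9482809 = 116747569195/4630294426947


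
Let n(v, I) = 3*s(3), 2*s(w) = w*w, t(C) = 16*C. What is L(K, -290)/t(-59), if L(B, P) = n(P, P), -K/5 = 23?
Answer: -27/1888 ≈ -0.014301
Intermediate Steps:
K = -115 (K = -5*23 = -115)
s(w) = w**2/2 (s(w) = (w*w)/2 = w**2/2)
n(v, I) = 27/2 (n(v, I) = 3*((1/2)*3**2) = 3*((1/2)*9) = 3*(9/2) = 27/2)
L(B, P) = 27/2
L(K, -290)/t(-59) = 27/(2*((16*(-59)))) = (27/2)/(-944) = (27/2)*(-1/944) = -27/1888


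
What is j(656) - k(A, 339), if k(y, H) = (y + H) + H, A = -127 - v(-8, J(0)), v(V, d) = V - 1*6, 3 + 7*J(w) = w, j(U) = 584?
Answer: 19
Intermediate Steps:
J(w) = -3/7 + w/7
v(V, d) = -6 + V (v(V, d) = V - 6 = -6 + V)
A = -113 (A = -127 - (-6 - 8) = -127 - 1*(-14) = -127 + 14 = -113)
k(y, H) = y + 2*H (k(y, H) = (H + y) + H = y + 2*H)
j(656) - k(A, 339) = 584 - (-113 + 2*339) = 584 - (-113 + 678) = 584 - 1*565 = 584 - 565 = 19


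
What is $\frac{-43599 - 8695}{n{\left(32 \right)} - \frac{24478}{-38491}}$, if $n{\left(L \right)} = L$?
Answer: $- \frac{1006424177}{628095} \approx -1602.3$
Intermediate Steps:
$\frac{-43599 - 8695}{n{\left(32 \right)} - \frac{24478}{-38491}} = \frac{-43599 - 8695}{32 - \frac{24478}{-38491}} = - \frac{52294}{32 - - \frac{24478}{38491}} = - \frac{52294}{32 + \frac{24478}{38491}} = - \frac{52294}{\frac{1256190}{38491}} = \left(-52294\right) \frac{38491}{1256190} = - \frac{1006424177}{628095}$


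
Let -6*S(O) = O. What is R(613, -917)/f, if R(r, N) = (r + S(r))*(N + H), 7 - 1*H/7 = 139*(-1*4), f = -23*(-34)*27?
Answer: 85820/1173 ≈ 73.163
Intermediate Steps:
f = 21114 (f = 782*27 = 21114)
S(O) = -O/6
H = 3941 (H = 49 - 973*(-1*4) = 49 - 973*(-4) = 49 - 7*(-556) = 49 + 3892 = 3941)
R(r, N) = 5*r*(3941 + N)/6 (R(r, N) = (r - r/6)*(N + 3941) = (5*r/6)*(3941 + N) = 5*r*(3941 + N)/6)
R(613, -917)/f = ((5/6)*613*(3941 - 917))/21114 = ((5/6)*613*3024)*(1/21114) = 1544760*(1/21114) = 85820/1173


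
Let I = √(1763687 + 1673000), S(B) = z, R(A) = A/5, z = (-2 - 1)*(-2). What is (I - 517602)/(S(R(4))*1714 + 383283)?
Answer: -172534/131189 + √3436687/393567 ≈ -1.3104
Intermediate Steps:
z = 6 (z = -3*(-2) = 6)
R(A) = A/5 (R(A) = A*(⅕) = A/5)
S(B) = 6
I = √3436687 ≈ 1853.8
(I - 517602)/(S(R(4))*1714 + 383283) = (√3436687 - 517602)/(6*1714 + 383283) = (-517602 + √3436687)/(10284 + 383283) = (-517602 + √3436687)/393567 = (-517602 + √3436687)*(1/393567) = -172534/131189 + √3436687/393567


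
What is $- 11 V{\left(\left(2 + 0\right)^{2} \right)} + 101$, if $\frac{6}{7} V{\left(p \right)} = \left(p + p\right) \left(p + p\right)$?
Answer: $- \frac{2161}{3} \approx -720.33$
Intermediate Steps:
$V{\left(p \right)} = \frac{14 p^{2}}{3}$ ($V{\left(p \right)} = \frac{7 \left(p + p\right) \left(p + p\right)}{6} = \frac{7 \cdot 2 p 2 p}{6} = \frac{7 \cdot 4 p^{2}}{6} = \frac{14 p^{2}}{3}$)
$- 11 V{\left(\left(2 + 0\right)^{2} \right)} + 101 = - 11 \frac{14 \left(\left(2 + 0\right)^{2}\right)^{2}}{3} + 101 = - 11 \frac{14 \left(2^{2}\right)^{2}}{3} + 101 = - 11 \frac{14 \cdot 4^{2}}{3} + 101 = - 11 \cdot \frac{14}{3} \cdot 16 + 101 = \left(-11\right) \frac{224}{3} + 101 = - \frac{2464}{3} + 101 = - \frac{2161}{3}$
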